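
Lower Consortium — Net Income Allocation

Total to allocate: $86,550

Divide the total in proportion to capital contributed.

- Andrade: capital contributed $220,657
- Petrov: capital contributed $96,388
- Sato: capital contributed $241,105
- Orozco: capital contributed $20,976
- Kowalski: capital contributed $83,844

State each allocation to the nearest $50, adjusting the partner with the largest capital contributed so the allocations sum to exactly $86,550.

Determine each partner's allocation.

Capital contributed total: 662,970.
Pro-rata amounts: Andrade 220,657/662,970 × $86,550 = 28,806.53; Petrov 96,388/662,970 × $86,550 = 12,583.35; Sato 241,105/662,970 × $86,550 = 31,475.99; Orozco 20,976/662,970 × $86,550 = 2,738.39; Kowalski 83,844/662,970 × $86,550 = 10,945.74.
At nearest $50: Andrade $28,800; Petrov $12,600; Sato $31,500; Orozco $2,750; Kowalski $10,950. Sum = $86,600.
Difference $86,550 − $86,600 = −$50 applied to largest capital contributed (Sato): Sato becomes $31,450.

Andrade: $28,800; Petrov: $12,600; Sato: $31,450; Orozco: $2,750; Kowalski: $10,950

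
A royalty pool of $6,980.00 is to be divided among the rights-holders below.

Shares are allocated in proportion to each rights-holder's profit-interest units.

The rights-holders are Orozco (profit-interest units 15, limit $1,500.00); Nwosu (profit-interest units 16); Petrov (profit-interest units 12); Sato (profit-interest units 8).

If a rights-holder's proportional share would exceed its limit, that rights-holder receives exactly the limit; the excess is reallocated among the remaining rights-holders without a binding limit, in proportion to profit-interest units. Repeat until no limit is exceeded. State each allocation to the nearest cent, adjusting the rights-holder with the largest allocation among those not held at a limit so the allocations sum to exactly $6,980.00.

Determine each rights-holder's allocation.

Orozco: $1,500.00; Nwosu: $2,435.55; Petrov: $1,826.67; Sato: $1,217.78

Combined profit-interest units = 51.
Unconstrained shares: Orozco 2,052.9412; Nwosu 2,189.8039; Petrov 1,642.3529; Sato 1,094.9020.
Capped: Orozco ($1,500.00); balance $5,480.00 reallocated over remaining profit-interest units 36.
Remaining shares: Nwosu 2,435.5556 → $2,435.56; Petrov 1,826.6667 → $1,826.67; Sato 1,217.7778 → $1,217.78.
Rounding difference −$0.01 applied to Nwosu → $2,435.55.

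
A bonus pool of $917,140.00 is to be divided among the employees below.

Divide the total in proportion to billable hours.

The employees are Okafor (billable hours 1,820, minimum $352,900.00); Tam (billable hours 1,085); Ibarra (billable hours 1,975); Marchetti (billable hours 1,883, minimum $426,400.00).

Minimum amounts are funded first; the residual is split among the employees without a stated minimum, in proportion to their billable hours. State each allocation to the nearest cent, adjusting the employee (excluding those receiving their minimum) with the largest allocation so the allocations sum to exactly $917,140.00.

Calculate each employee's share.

Okafor: $352,900.00; Tam: $48,874.64; Ibarra: $88,965.36; Marchetti: $426,400.00

Fund the minimums — Okafor $352,900.00; Marchetti $426,400.00. Remaining pool $137,840.00.
Remaining pool split over remaining billable hours 3,060: Tam 48,874.6405 → $48,874.64; Ibarra 88,965.3595 → $88,965.36.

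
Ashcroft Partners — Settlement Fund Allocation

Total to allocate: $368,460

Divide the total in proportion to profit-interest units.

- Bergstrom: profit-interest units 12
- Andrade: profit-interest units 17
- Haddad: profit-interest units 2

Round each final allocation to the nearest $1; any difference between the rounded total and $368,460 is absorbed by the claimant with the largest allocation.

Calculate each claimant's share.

Bergstrom: $142,630 | Andrade: $202,058 | Haddad: $23,772

Sum of profit-interest units: 31.
Pro-rata amounts: Bergstrom 12/31 × $368,460 = 142,629.68; Andrade 17/31 × $368,460 = 202,058.71; Haddad 2/31 × $368,460 = 23,771.61.
At nearest $1: Bergstrom $142,630; Andrade $202,059; Haddad $23,772. Sum = $368,461.
Difference $368,460 − $368,461 = −$1 applied to largest allocation (Andrade): Andrade becomes $202,058.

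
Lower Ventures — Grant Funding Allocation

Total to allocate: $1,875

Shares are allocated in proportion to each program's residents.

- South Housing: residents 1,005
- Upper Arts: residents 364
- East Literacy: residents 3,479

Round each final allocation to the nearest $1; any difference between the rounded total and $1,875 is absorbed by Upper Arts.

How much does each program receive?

Combined residents = 4,848.
Proportional shares: South Housing 1,005/4,848 × $1,875 = 388.69; Upper Arts 364/4,848 × $1,875 = 140.78; East Literacy 3,479/4,848 × $1,875 = 1,345.53.
Rounded to nearest $1: South Housing $389; Upper Arts $141; East Literacy $1,346. Sum = $1,876.
Difference $1,875 − $1,876 = −$1 applied to Upper Arts: Upper Arts becomes $140.

South Housing: $389 · Upper Arts: $140 · East Literacy: $1,346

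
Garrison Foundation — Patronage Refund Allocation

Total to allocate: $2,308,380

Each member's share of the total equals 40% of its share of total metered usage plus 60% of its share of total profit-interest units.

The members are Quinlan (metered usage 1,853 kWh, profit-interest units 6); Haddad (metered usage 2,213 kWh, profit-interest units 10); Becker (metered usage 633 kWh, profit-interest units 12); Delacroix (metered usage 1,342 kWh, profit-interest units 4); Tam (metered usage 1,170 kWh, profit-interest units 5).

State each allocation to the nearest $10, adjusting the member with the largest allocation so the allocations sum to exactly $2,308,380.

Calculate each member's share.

Totals — metered usage 7,211, profit-interest units 37.
Composite weights (40% metered usage + 60% profit-interest units): Quinlan 0.2001; Haddad 0.2849; Becker 0.2297; Delacroix 0.1393; Tam 0.1460.
Pro-rata amounts: Quinlan 461,871.53; Haddad 657,701.46; Becker 530,252.47; Delacroix 321,572.78; Tam 336,981.76.
Rounded to nearest $10: Quinlan $461,870; Haddad $657,700; Becker $530,250; Delacroix $321,570; Tam $336,980. Sum = $2,308,370.
Difference $2,308,380 − $2,308,370 = +$10 applied to largest allocation (Haddad): Haddad becomes $657,710.

Quinlan: $461,870; Haddad: $657,710; Becker: $530,250; Delacroix: $321,570; Tam: $336,980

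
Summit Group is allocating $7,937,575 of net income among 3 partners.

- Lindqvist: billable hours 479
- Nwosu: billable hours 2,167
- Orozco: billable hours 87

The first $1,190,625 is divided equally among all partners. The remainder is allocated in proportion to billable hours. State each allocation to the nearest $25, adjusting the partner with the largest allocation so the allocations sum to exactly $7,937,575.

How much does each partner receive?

First tranche $1,190,625 split equally: $396,875 each.
Remainder $6,746,950 by billable hours (total 2,733): Lindqvist 1,182,506.06 → $1,182,500; Nwosu 5,349,667.27 → $5,349,675; Orozco 214,776.67 → $214,775.
Totals: Lindqvist $396,875 + $1,182,500 = $1,579,375; Nwosu $396,875 + $5,349,675 = $5,746,550; Orozco $396,875 + $214,775 = $611,650.

Lindqvist: $1,579,375; Nwosu: $5,746,550; Orozco: $611,650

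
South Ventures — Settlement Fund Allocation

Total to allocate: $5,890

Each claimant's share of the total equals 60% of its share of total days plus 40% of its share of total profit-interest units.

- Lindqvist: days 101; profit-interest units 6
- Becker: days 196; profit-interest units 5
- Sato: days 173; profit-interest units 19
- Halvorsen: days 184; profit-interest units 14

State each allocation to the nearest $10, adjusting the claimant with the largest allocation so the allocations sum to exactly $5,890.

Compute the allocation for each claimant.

Lindqvist: $870 | Becker: $1,330 | Sato: $1,950 | Halvorsen: $1,740

Totals — days 654, profit-interest units 44.
Composite weights (60% days + 40% profit-interest units): Lindqvist 0.1472; Becker 0.2253; Sato 0.3314; Halvorsen 0.2961.
Pro-rata amounts: Lindqvist 867.04; Becker 1,326.85; Sato 1,952.20; Halvorsen 1,743.91.
At nearest $10: Lindqvist $870; Becker $1,330; Sato $1,950; Halvorsen $1,740. Sum = $5,890.
No rounding difference to absorb.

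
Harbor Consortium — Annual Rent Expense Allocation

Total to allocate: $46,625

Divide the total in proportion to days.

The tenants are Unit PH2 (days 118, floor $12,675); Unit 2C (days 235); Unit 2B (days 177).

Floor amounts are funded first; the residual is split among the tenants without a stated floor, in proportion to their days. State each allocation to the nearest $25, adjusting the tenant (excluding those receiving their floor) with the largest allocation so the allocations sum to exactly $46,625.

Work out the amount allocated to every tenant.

Unit PH2: $12,675; Unit 2C: $19,375; Unit 2B: $14,575

Guaranteed amounts: Unit PH2 $12,675. Residual $33,950.
Residual split over remaining days 412: Unit 2C 19,364.68 → $19,375; Unit 2B 14,585.32 → $14,575.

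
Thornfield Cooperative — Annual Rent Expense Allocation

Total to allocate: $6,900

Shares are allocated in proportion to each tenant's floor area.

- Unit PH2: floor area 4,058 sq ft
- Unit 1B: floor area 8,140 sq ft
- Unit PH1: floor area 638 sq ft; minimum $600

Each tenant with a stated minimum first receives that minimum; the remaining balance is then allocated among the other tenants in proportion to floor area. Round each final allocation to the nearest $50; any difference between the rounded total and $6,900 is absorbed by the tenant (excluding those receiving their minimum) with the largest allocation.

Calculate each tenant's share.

Minimums first: Unit PH1 $600. Remaining pool $6,300.
Remaining pool split over remaining floor area 12,198: Unit PH2 2,095.87 → $2,100; Unit 1B 4,204.13 → $4,200.

Unit PH2: $2,100 · Unit 1B: $4,200 · Unit PH1: $600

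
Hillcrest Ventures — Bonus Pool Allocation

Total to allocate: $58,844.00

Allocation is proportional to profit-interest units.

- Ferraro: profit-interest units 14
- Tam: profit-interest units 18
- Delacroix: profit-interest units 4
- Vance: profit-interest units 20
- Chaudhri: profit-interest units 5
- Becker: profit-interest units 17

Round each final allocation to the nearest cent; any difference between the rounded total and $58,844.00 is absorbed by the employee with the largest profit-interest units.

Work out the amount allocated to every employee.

Ferraro: $10,561.74 | Tam: $13,579.38 | Delacroix: $3,017.64 | Vance: $15,088.22 | Chaudhri: $3,772.05 | Becker: $12,824.97

Sum of profit-interest units: 14 + 18 + 4 + 20 + 5 + 17 = 78.
Proportional shares: Ferraro 10,561.7436; Tam 13,579.3846; Delacroix 3,017.6410; Vance 15,088.2051; Chaudhri 3,772.0513; Becker 12,824.9744.
At nearest cent: Ferraro $10,561.74; Tam $13,579.38; Delacroix $3,017.64; Vance $15,088.21; Chaudhri $3,772.05; Becker $12,824.97. Sum = $58,843.99.
Difference $58,844.00 − $58,843.99 = +$0.01 applied to largest profit-interest units (Vance): Vance becomes $15,088.22.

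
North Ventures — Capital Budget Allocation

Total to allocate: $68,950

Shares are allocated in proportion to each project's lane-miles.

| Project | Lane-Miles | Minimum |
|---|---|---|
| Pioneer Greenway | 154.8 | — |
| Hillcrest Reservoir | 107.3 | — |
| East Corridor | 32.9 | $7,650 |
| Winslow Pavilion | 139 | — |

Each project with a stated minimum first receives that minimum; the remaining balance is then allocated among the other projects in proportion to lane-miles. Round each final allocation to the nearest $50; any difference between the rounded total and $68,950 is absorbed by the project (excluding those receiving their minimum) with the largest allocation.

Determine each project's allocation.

Pioneer Greenway: $23,650; Hillcrest Reservoir: $16,400; East Corridor: $7,650; Winslow Pavilion: $21,250

Guaranteed amounts: East Corridor $7,650. Residual $61,300.
Residual split over remaining lane-miles 401.1: Pioneer Greenway 23,658.04 → $23,650; Hillcrest Reservoir 16,398.63 → $16,400; Winslow Pavilion 21,243.33 → $21,250.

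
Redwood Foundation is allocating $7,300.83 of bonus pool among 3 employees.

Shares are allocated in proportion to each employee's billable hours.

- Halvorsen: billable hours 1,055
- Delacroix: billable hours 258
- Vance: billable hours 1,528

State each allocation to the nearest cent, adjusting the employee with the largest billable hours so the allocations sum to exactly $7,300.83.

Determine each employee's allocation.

Combined billable hours = 1,055 + 258 + 1,528 = 2,841.
Raw shares: Halvorsen 2,711.1495; Delacroix 663.0110; Vance 3,926.6696.
Rounded to nearest cent: Halvorsen $2,711.15; Delacroix $663.01; Vance $3,926.67. Sum = $7,300.83.
Rounded total matches; no reconciliation needed.

Halvorsen: $2,711.15; Delacroix: $663.01; Vance: $3,926.67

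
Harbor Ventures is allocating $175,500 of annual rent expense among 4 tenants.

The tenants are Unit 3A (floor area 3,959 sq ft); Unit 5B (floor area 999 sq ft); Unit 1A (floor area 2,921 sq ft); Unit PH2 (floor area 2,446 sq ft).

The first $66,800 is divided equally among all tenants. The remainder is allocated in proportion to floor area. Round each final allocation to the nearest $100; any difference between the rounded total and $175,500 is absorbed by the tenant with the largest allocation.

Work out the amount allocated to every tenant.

Unit 3A: $58,300 | Unit 5B: $27,200 | Unit 1A: $47,500 | Unit PH2: $42,500

First tranche $66,800 split equally: $16,700 each.
Remainder $108,700 by floor area (total 10,325): Unit 3A 41,679.74 → $41,700; Unit 5B 10,517.32 → $10,500; Unit 1A 30,751.84 → $30,800; Unit PH2 25,751.11 → $25,800.
Rounding difference −$100 on remainder applied to Unit 3A.
Totals: Unit 3A $16,700 + $41,600 = $58,300; Unit 5B $16,700 + $10,500 = $27,200; Unit 1A $16,700 + $30,800 = $47,500; Unit PH2 $16,700 + $25,800 = $42,500.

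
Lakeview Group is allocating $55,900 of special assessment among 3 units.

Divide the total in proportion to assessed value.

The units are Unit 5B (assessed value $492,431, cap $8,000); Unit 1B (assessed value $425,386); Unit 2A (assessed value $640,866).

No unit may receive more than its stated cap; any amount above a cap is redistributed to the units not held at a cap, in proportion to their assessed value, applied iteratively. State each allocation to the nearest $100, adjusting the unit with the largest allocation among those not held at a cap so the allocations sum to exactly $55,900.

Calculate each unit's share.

Unit 5B: $8,000 · Unit 1B: $19,100 · Unit 2A: $28,800

Total assessed value = 1,558,683.
Pro-rata shares before constraints: Unit 5B 17,660.35; Unit 1B 15,255.88; Unit 2A 22,983.77.
Cap binds for Unit 5B ($8,000); balance $47,900 reallocated over remaining assessed value 1,066,252.
Shares after redistribution: Unit 1B 19,109.92 → $19,100; Unit 2A 28,790.08 → $28,800.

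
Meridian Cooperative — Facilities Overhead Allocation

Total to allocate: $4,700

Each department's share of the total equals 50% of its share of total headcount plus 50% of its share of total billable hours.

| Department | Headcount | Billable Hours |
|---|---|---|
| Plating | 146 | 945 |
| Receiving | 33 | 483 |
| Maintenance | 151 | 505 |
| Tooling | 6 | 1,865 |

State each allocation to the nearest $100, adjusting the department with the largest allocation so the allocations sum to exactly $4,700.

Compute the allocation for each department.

Totals — headcount 336, billable hours 3,798.
Composite weights (50% headcount + 50% billable hours): Plating 0.3417; Receiving 0.1127; Maintenance 0.2912; Tooling 0.2545.
Raw shares: Plating 1,605.85; Receiving 529.66; Maintenance 1,368.57; Tooling 1,195.93.
After rounding ($100): Plating $1,600; Receiving $500; Maintenance $1,400; Tooling $1,200. Sum = $4,700.
Rounded total matches; no reconciliation needed.

Plating: $1,600 | Receiving: $500 | Maintenance: $1,400 | Tooling: $1,200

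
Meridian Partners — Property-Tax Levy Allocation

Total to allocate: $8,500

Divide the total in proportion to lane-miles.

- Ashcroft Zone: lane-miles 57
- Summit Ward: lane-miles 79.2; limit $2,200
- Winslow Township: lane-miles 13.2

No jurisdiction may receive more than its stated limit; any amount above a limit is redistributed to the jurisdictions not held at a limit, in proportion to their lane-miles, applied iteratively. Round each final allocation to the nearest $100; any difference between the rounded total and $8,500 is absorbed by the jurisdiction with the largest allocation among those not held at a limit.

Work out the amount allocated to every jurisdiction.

Lane-miles total: 149.4.
Unconstrained shares: Ashcroft Zone 3,242.97; Summit Ward 4,506.02; Winslow Township 751.00.
Cap binds for Summit Ward ($2,200); balance $6,300 reallocated over remaining lane-miles 70.2.
Shares after redistribution: Ashcroft Zone 5,115.38 → $5,100; Winslow Township 1,184.62 → $1,200.

Ashcroft Zone: $5,100 | Summit Ward: $2,200 | Winslow Township: $1,200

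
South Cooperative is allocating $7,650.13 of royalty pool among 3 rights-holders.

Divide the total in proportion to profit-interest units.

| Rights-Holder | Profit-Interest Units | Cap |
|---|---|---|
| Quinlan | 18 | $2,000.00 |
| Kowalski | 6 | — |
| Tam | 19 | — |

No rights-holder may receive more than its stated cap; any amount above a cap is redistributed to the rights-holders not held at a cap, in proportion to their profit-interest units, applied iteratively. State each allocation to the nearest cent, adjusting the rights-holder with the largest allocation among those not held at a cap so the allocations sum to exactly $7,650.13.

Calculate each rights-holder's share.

Sum of profit-interest units: 43.
Unconstrained shares: Quinlan 3,202.3800; Kowalski 1,067.4600; Tam 3,380.2900.
Cap binds for Quinlan ($2,000.00); remaining pool $5,650.13 reallocated over remaining profit-interest units 25.
Remaining shares: Kowalski 1,356.0312 → $1,356.03; Tam 4,294.0988 → $4,294.10.

Quinlan: $2,000.00 | Kowalski: $1,356.03 | Tam: $4,294.10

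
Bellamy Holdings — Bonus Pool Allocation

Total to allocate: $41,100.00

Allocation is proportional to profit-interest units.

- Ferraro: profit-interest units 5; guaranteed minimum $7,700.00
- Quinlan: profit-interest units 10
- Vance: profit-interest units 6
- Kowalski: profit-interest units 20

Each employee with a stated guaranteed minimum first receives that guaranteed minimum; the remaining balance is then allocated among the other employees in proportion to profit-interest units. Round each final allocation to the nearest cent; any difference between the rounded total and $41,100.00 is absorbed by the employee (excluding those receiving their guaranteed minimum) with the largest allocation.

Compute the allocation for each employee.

Ferraro: $7,700.00; Quinlan: $9,277.78; Vance: $5,566.67; Kowalski: $18,555.55

Minimums first: Ferraro $7,700.00. Remaining pool $33,400.00.
Remaining pool split over remaining profit-interest units 36: Quinlan 9,277.7778 → $9,277.78; Vance 5,566.6667 → $5,566.67; Kowalski 18,555.5556 → $18,555.56.
Rounding difference −$0.01 applied to Kowalski → $18,555.55.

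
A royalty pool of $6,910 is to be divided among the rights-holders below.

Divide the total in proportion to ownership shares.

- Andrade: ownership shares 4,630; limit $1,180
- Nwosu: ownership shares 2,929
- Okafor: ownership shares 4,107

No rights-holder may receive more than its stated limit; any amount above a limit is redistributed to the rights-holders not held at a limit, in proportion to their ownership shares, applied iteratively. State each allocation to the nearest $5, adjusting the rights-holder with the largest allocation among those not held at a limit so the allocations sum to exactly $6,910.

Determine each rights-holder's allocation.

Andrade: $1,180; Nwosu: $2,385; Okafor: $3,345

Total ownership shares = 11,666.
Pro-rata shares before constraints: Andrade 2,742.44; Nwosu 1,734.90; Okafor 2,432.66.
Capped: Andrade ($1,180); balance $5,730 reallocated over remaining ownership shares 7,036.
Remaining shares: Nwosu 2,385.33 → $2,385; Okafor 3,344.67 → $3,345.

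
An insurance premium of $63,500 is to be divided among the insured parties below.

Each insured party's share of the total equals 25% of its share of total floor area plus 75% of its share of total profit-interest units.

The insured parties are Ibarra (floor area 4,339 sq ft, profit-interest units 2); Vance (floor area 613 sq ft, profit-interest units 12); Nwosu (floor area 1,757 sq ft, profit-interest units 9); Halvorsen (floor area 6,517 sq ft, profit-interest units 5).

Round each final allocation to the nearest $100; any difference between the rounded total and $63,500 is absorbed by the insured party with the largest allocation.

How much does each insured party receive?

Totals — floor area 13,226, profit-interest units 28.
Combined weights (25% floor area + 75% profit-interest units): Ibarra 0.1356; Vance 0.3330; Nwosu 0.2743; Halvorsen 0.2571.
Proportional shares: Ibarra 8,609.83; Vance 21,146.49; Nwosu 17,416.94; Halvorsen 16,326.74.
After rounding ($100): Ibarra $8,600; Vance $21,100; Nwosu $17,400; Halvorsen $16,300. Sum = $63,400.
Difference $63,500 − $63,400 = +$100 applied to largest allocation (Vance): Vance becomes $21,200.

Ibarra: $8,600 | Vance: $21,200 | Nwosu: $17,400 | Halvorsen: $16,300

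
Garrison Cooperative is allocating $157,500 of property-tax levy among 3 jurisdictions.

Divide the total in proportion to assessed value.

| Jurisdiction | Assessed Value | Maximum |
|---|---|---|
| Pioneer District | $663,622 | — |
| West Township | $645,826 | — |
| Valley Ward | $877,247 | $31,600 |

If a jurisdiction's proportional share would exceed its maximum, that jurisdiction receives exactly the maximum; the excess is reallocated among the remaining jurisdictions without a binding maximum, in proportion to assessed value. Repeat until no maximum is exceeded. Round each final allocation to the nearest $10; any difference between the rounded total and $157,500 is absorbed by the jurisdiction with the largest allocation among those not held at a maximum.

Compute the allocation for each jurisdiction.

Sum of assessed value: 2,186,695.
Pro-rata shares before constraints: Pioneer District 47,798.37; West Township 46,516.59; Valley Ward 63,185.04.
Cap binds for Valley Ward ($31,600); residual $125,900 reallocated over remaining assessed value 1,309,448.
Remaining shares: Pioneer District 63,805.52 → $63,810; West Township 62,094.48 → $62,090.

Pioneer District: $63,810; West Township: $62,090; Valley Ward: $31,600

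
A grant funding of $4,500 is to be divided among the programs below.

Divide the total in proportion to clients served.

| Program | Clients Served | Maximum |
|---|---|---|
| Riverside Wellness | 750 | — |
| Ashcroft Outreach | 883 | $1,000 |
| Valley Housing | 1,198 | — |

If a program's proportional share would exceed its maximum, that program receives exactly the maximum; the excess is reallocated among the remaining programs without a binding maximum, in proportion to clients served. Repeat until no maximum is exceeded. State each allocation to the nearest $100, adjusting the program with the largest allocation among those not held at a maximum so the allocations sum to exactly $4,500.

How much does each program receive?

Combined clients served = 2,831.
Unconstrained shares: Riverside Wellness 1,192.16; Ashcroft Outreach 1,403.57; Valley Housing 1,904.27.
Cap binds for Ashcroft Outreach ($1,000); balance $3,500 reallocated over remaining clients served 1,948.
Shares after redistribution: Riverside Wellness 1,347.54 → $1,300; Valley Housing 2,152.46 → $2,200.

Riverside Wellness: $1,300; Ashcroft Outreach: $1,000; Valley Housing: $2,200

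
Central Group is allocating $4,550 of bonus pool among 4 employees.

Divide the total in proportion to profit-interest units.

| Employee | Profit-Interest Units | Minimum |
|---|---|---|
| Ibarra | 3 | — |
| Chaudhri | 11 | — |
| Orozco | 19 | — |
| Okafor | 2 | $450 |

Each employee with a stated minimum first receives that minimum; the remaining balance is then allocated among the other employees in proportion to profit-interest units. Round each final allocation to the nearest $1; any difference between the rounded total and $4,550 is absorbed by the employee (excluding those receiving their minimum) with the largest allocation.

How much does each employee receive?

Ibarra: $373 · Chaudhri: $1,367 · Orozco: $2,360 · Okafor: $450

Fund the minimums — Okafor $450. Balance $4,100.
Balance split over remaining profit-interest units 33: Ibarra 372.73 → $373; Chaudhri 1,366.67 → $1,367; Orozco 2,360.61 → $2,361.
Rounding difference −$1 applied to Orozco → $2,360.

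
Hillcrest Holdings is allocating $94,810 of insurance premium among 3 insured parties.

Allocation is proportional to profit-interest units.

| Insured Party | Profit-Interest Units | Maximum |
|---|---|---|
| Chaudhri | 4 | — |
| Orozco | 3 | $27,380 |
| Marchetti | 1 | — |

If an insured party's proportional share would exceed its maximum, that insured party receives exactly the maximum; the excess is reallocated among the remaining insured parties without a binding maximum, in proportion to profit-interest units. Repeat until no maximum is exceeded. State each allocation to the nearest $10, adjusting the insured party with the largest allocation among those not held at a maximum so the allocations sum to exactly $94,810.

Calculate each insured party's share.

Chaudhri: $53,940 · Orozco: $27,380 · Marchetti: $13,490

Total profit-interest units = 8.
Pro-rata shares before constraints: Chaudhri 47,405.00; Orozco 35,553.75; Marchetti 11,851.25.
Capped: Orozco ($27,380); remaining pool $67,430 reallocated over remaining profit-interest units 5.
Redistributed shares: Chaudhri 53,944.00 → $53,940; Marchetti 13,486.00 → $13,490.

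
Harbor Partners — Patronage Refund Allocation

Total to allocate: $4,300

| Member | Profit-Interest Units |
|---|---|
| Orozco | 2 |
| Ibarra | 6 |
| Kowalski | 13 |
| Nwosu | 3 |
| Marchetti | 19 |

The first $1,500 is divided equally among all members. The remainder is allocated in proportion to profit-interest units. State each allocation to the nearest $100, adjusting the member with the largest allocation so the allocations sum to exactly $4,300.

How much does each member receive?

Orozco: $400 · Ibarra: $700 · Kowalski: $1,100 · Nwosu: $500 · Marchetti: $1,600

First tranche $1,500 split equally: $300 each.
Remainder $2,800 by profit-interest units (total 43): Orozco 130.23 → $100; Ibarra 390.70 → $400; Kowalski 846.51 → $800; Nwosu 195.35 → $200; Marchetti 1,237.21 → $1,200.
Rounding difference +$100 on remainder applied to Marchetti.
Totals: Orozco $300 + $100 = $400; Ibarra $300 + $400 = $700; Kowalski $300 + $800 = $1,100; Nwosu $300 + $200 = $500; Marchetti $300 + $1,300 = $1,600.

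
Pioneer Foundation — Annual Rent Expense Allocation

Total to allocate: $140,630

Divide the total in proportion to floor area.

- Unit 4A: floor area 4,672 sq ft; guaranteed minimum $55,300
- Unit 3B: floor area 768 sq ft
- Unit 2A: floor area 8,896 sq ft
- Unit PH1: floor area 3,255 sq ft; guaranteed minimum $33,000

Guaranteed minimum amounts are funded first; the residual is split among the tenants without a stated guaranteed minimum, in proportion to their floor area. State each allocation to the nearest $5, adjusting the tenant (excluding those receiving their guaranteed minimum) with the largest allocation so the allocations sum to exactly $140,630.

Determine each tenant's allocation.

Guaranteed amounts: Unit 4A $55,300; Unit PH1 $33,000. Balance $52,330.
Balance split over remaining floor area 9,664: Unit 3B 4,158.68 → $4,160; Unit 2A 48,171.32 → $48,170.

Unit 4A: $55,300 | Unit 3B: $4,160 | Unit 2A: $48,170 | Unit PH1: $33,000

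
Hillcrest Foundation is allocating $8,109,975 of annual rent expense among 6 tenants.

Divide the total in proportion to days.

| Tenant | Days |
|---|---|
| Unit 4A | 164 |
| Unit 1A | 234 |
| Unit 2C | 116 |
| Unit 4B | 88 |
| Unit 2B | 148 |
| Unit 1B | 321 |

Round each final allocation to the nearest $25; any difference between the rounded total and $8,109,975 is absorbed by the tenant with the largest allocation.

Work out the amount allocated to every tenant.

Combined days = 1,071.
Pro-rata amounts: Unit 4A 164/1,071 × $8,109,975 = 1,241,863.59; Unit 1A 234/1,071 × $8,109,975 = 1,771,927.31; Unit 2C 116/1,071 × $8,109,975 = 878,391.32; Unit 4B 88/1,071 × $8,109,975 = 666,365.83; Unit 2B 148/1,071 × $8,109,975 = 1,120,706.16; Unit 1B 321/1,071 × $8,109,975 = 2,430,720.80.
Rounded to nearest $25: Unit 4A $1,241,875; Unit 1A $1,771,925; Unit 2C $878,400; Unit 4B $666,375; Unit 2B $1,120,700; Unit 1B $2,430,725. Sum = $8,110,000.
Difference $8,109,975 − $8,110,000 = −$25 applied to largest allocation (Unit 1B): Unit 1B becomes $2,430,700.

Unit 4A: $1,241,875 · Unit 1A: $1,771,925 · Unit 2C: $878,400 · Unit 4B: $666,375 · Unit 2B: $1,120,700 · Unit 1B: $2,430,700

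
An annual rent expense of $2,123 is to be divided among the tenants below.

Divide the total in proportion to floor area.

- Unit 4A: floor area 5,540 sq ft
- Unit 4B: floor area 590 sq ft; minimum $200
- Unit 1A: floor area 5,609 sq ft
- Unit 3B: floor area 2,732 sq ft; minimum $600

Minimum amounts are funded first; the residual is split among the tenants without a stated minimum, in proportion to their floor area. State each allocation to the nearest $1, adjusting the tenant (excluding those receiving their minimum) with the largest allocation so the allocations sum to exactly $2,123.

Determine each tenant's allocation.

Minimums first: Unit 4B $200; Unit 3B $600. Remaining pool $1,323.
Remaining pool split over remaining floor area 11,149: Unit 4A 657.41 → $657; Unit 1A 665.59 → $666.

Unit 4A: $657 · Unit 4B: $200 · Unit 1A: $666 · Unit 3B: $600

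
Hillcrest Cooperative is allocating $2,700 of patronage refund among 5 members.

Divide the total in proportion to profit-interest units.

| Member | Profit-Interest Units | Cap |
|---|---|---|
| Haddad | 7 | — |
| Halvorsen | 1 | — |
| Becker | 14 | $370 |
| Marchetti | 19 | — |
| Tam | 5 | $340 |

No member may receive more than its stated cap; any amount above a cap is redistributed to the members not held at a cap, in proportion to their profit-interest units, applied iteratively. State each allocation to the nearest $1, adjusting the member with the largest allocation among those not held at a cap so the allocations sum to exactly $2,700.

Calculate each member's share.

Haddad: $516 | Halvorsen: $74 | Becker: $370 | Marchetti: $1,400 | Tam: $340

Total profit-interest units = 46.
Unconstrained shares: Haddad 410.87; Halvorsen 58.70; Becker 821.74; Marchetti 1,115.22; Tam 293.48.
Capped: Becker ($370); remaining pool $2,330 reallocated over remaining profit-interest units 32.
Capped: Tam ($340); remaining pool $1,990 reallocated over remaining profit-interest units 27.
Redistributed shares: Haddad 515.93 → $516; Halvorsen 73.70 → $74; Marchetti 1,400.37 → $1,400.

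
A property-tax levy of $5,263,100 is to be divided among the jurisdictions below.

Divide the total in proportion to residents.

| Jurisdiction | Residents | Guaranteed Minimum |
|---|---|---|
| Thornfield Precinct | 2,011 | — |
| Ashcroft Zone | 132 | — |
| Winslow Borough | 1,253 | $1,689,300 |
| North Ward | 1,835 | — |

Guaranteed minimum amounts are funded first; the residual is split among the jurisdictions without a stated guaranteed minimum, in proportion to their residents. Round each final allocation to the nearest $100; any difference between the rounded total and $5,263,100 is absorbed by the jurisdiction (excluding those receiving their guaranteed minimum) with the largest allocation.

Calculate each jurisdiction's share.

Thornfield Precinct: $1,806,700; Ashcroft Zone: $118,600; Winslow Borough: $1,689,300; North Ward: $1,648,500

Minimums first: Winslow Borough $1,689,300. Remaining pool $3,573,800.
Remaining pool split over remaining residents 3,978: Thornfield Precinct 1,806,664.61 → $1,806,700; Ashcroft Zone 118,587.63 → $118,600; North Ward 1,648,547.76 → $1,648,500.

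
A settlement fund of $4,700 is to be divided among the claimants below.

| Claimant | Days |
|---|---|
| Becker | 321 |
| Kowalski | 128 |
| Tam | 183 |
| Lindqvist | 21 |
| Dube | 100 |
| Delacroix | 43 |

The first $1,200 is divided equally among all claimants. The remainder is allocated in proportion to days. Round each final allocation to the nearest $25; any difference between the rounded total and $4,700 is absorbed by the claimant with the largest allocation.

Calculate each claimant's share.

Becker: $1,575; Kowalski: $775; Tam: $1,000; Lindqvist: $300; Dube: $650; Delacroix: $400

First tranche $1,200 split equally: $200 each.
Remainder $3,500 by days (total 796): Becker 1,411.43 → $1,400; Kowalski 562.81 → $575; Tam 804.65 → $800; Lindqvist 92.34 → $100; Dube 439.70 → $450; Delacroix 189.07 → $200.
Rounding difference −$25 on remainder applied to Becker.
Totals: Becker $200 + $1,375 = $1,575; Kowalski $200 + $575 = $775; Tam $200 + $800 = $1,000; Lindqvist $200 + $100 = $300; Dube $200 + $450 = $650; Delacroix $200 + $200 = $400.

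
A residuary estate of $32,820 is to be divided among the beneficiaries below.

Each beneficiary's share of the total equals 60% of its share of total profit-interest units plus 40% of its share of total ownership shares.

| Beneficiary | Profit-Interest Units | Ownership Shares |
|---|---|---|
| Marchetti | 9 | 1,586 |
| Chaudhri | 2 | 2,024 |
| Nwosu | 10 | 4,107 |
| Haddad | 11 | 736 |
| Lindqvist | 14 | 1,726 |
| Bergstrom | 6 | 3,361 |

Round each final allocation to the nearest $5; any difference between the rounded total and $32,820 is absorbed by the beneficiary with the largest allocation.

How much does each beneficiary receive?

Totals — profit-interest units 52, ownership shares 13,540.
Blended shares (60% profit-interest units + 40% ownership shares): Marchetti 0.1507; Chaudhri 0.0829; Nwosu 0.2367; Haddad 0.1487; Lindqvist 0.2125; Bergstrom 0.1685.
Raw shares: Marchetti 4,945.97; Chaudhri 2,719.80; Nwosu 7,768.95; Haddad 4,879.22; Lindqvist 6,975.17; Bergstrom 5,530.88.
Rounded to nearest $5: Marchetti $4,945; Chaudhri $2,720; Nwosu $7,770; Haddad $4,880; Lindqvist $6,975; Bergstrom $5,530. Sum = $32,820.
No rounding difference to absorb.

Marchetti: $4,945 · Chaudhri: $2,720 · Nwosu: $7,770 · Haddad: $4,880 · Lindqvist: $6,975 · Bergstrom: $5,530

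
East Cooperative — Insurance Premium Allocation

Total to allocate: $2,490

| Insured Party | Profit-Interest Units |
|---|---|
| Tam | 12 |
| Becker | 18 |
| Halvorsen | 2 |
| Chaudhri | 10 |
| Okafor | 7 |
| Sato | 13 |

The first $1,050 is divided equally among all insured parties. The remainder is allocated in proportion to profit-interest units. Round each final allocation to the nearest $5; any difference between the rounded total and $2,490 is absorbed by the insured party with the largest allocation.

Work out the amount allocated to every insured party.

Tam: $455 | Becker: $595 | Halvorsen: $220 | Chaudhri: $405 | Okafor: $340 | Sato: $475

$1,050 shared equally gives $175 per insured party.
Remainder $1,440 by profit-interest units (total 62): Tam 278.71 → $280; Becker 418.06 → $420; Halvorsen 46.45 → $45; Chaudhri 232.26 → $230; Okafor 162.58 → $165; Sato 301.94 → $300.
Totals: Tam $175 + $280 = $455; Becker $175 + $420 = $595; Halvorsen $175 + $45 = $220; Chaudhri $175 + $230 = $405; Okafor $175 + $165 = $340; Sato $175 + $300 = $475.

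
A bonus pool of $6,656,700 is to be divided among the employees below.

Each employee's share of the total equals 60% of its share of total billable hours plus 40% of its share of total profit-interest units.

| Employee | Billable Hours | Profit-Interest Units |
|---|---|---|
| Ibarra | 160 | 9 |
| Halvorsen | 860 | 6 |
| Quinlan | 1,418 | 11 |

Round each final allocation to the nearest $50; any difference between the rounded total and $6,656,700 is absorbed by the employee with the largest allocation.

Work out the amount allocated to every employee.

Ibarra: $1,183,800; Halvorsen: $2,023,350; Quinlan: $3,449,550

Billable hours total 2,438; profit-interest units total 26.
Blended shares (60% billable hours + 40% profit-interest units): Ibarra 0.1778; Halvorsen 0.3040; Quinlan 0.5182.
Unrounded shares: Ibarra 1,183,814.72; Halvorsen 2,023,347.80; Quinlan 3,449,537.48.
At nearest $50: Ibarra $1,183,800; Halvorsen $2,023,350; Quinlan $3,449,550. Sum = $6,656,700.
Rounded total matches; no reconciliation needed.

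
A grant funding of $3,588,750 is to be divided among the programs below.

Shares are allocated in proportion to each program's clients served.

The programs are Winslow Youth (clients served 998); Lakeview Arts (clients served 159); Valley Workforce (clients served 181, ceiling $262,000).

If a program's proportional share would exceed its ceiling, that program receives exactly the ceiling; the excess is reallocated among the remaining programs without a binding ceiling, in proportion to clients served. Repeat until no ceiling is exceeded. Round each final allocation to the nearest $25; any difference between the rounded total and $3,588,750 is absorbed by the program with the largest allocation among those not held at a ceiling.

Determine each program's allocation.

Clients served total: 1,338.
Unconstrained shares: Winslow Youth 2,676,810.54; Lakeview Arts 426,465.81; Valley Workforce 485,473.65.
Cap binds for Valley Workforce ($262,000); balance $3,326,750 reallocated over remaining clients served 1,157.
Redistributed shares: Winslow Youth 2,869,573.47 → $2,869,575; Lakeview Arts 457,176.53 → $457,175.

Winslow Youth: $2,869,575 | Lakeview Arts: $457,175 | Valley Workforce: $262,000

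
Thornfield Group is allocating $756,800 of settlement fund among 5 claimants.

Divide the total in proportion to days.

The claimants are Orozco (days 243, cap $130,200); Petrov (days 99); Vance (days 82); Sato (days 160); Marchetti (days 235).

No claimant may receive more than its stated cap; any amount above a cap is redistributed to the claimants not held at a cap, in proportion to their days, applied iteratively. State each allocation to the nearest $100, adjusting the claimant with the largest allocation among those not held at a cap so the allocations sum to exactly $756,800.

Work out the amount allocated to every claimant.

Days total: 819.
Proportional shares (ignoring caps): Orozco 224,545.05; Petrov 91,481.32; Vance 75,772.41; Sato 147,848.60; Marchetti 217,152.63.
Cap binds for Orozco ($130,200); balance $626,600 reallocated over remaining days 576.
Remaining shares: Petrov 107,696.88 → $107,700; Vance 89,203.47 → $89,200; Sato 174,055.56 → $174,100; Marchetti 255,644.10 → $255,600.

Orozco: $130,200 | Petrov: $107,700 | Vance: $89,200 | Sato: $174,100 | Marchetti: $255,600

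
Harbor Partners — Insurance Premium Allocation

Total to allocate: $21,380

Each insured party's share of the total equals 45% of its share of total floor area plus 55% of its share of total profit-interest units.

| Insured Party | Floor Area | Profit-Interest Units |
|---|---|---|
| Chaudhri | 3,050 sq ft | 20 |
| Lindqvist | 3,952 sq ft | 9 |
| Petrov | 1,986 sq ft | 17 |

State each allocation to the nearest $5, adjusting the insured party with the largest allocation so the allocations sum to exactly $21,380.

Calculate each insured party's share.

Chaudhri: $8,380; Lindqvist: $6,530; Petrov: $6,470

Floor area total 8,988; profit-interest units total 46.
Composite weights (45% floor area + 55% profit-interest units): Chaudhri 0.3918; Lindqvist 0.3055; Petrov 0.3027.
Pro-rata amounts: Chaudhri 8,377.41; Lindqvist 6,531.00; Petrov 6,471.59.
Rounded to nearest $5: Chaudhri $8,375; Lindqvist $6,530; Petrov $6,470. Sum = $21,375.
Difference $21,380 − $21,375 = +$5 applied to largest allocation (Chaudhri): Chaudhri becomes $8,380.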